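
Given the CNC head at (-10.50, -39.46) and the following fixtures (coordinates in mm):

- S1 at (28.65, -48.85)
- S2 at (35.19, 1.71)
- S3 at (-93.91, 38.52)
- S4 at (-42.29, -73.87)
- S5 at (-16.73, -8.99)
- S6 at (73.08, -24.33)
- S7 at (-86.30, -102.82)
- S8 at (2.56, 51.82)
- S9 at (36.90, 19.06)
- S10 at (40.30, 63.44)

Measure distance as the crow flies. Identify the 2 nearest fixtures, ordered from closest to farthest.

Distances from (-10.50, -39.46):
S1: √((39.15)² + (-9.39)²) = √(1532.7225 + 88.1721) = 40.26 mm
S2: √((45.69)² + (41.17)²) = √(2087.5761 + 1694.9689) = 61.50 mm
S3: √((-83.41)² + (77.98)²) = √(6957.2281 + 6080.8804) = 114.18 mm
S4: √((-31.79)² + (-34.41)²) = √(1010.6041 + 1184.0481) = 46.85 mm
S5: √((-6.23)² + (30.47)²) = √(38.8129 + 928.4209) = 31.10 mm
S6: √((83.58)² + (15.13)²) = √(6985.6164 + 228.9169) = 84.94 mm
S7: √((-75.80)² + (-63.36)²) = √(5745.6400 + 4014.4896) = 98.79 mm
S8: √((13.06)² + (91.28)²) = √(170.5636 + 8332.0384) = 92.21 mm
S9: √((47.40)² + (58.52)²) = √(2246.7600 + 3424.5904) = 75.31 mm
S10: √((50.80)² + (102.90)²) = √(2580.6400 + 10588.4100) = 114.76 mm
Sorted: S5 (31.10 mm) < S1 (40.26 mm) < S4 (46.85 mm) < S2 (61.50 mm) < …

S5, S1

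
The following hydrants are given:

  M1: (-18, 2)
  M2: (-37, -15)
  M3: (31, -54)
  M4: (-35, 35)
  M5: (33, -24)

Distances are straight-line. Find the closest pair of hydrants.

Pairwise distances:
M1–M2: 25.5
M3–M5: 30.1
M1–M4: 37.1
M2–M4: 50.0
M1–M5: 57.2
M2–M5: 70.6
M1–M3: 74.4
M2–M3: 78.4
M4–M5: 90.0
M3–M4: 110.8
Closest pair: M1–M2 at 25.5.

M1 and M2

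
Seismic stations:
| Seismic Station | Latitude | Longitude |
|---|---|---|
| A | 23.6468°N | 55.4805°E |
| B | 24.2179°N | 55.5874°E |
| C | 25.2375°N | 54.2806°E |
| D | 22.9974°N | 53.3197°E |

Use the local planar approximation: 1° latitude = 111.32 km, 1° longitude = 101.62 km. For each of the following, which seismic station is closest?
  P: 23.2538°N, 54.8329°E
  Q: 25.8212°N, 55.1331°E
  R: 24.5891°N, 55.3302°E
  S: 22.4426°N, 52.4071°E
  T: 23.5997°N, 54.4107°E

P→A; Q→C; R→B; S→D; T→A

P at 23.2538°N, 54.8329°E:
  A: √((0.3930·111.32)² + (0.6476·101.62)²) = √(1913.954002 + 4330.839222) = 79.0240 km
  B: √((0.9641·111.32)² + (0.7545·101.62)²) = √(11518.357693 + 5878.640054) = 131.8977 km
  C: √((1.9837·111.32)² + (-0.5523·101.62)²) = √(48763.894384 + 3149.984869) = 227.8462 km
  D: √((-0.2564·111.32)² + (-1.5132·101.62)²) = √(814.671338 + 23645.638537) = 156.3979 km
  → nearest: A (79.0240 km)
Q at 25.8212°N, 55.1331°E:
  A: √((-2.1744·111.32)² + (0.3474·101.62)²) = √(58590.239611 + 1246.286841) = 244.6151 km
  B: √((-1.6033·111.32)² + (0.4543·101.62)²) = √(31854.880518 + 2131.296417) = 184.3534 km
  C: √((-0.5837·111.32)² + (-0.8525·101.62)²) = √(4222.073427 + 7504.938824) = 108.2913 km
  D: √((-2.8238·111.32)² + (-1.8134·101.62)²) = √(98813.040560 + 33958.273666) = 364.3780 km
  → nearest: C (108.2913 km)
R at 24.5891°N, 55.3302°E:
  A: √((-0.9423·111.32)² + (0.1503·101.62)²) = √(11003.346203 + 233.279375) = 106.0030 km
  B: √((-0.3712·111.32)² + (0.2572·101.62)²) = √(1707.506362 + 683.125205) = 48.8941 km
  C: √((0.6484·111.32)² + (-1.0496·101.62)²) = √(5209.936232 + 11376.430689) = 128.7881 km
  D: √((-1.5917·111.32)² + (-2.0105·101.62)²) = √(31395.602937 + 41741.354335) = 270.4385 km
  → nearest: B (48.8941 km)
S at 22.4426°N, 52.4071°E:
  A: √((1.2042·111.32)² + (3.0734·101.62)²) = √(17969.816449 + 97543.100294) = 339.8719 km
  B: √((1.7753·111.32)² + (3.1803·101.62)²) = √(39056.192396 + 104446.660711) = 378.8177 km
  C: √((2.7949·111.32)² + (1.8735·101.62)²) = √(96800.799149 + 36246.474879) = 364.7565 km
  D: √((0.5548·111.32)² + (0.9126·101.62)²) = √(3814.339103 + 8600.413060) = 111.4215 km
  → nearest: D (111.4215 km)
T at 23.5997°N, 54.4107°E:
  A: √((0.0471·111.32)² + (1.0698·101.62)²) = √(27.490853 + 11818.532893) = 108.8394 km
  B: √((0.6182·111.32)² + (1.1767·101.62)²) = √(4735.920427 + 14298.480521) = 137.9652 km
  C: √((1.6378·111.32)² + (-0.1301·101.62)²) = √(33240.544477 + 174.788548) = 182.7986 km
  D: √((-0.6023·111.32)² + (-1.0910·101.62)²) = √(4495.439131 + 12291.584817) = 129.5647 km
  → nearest: A (108.8394 km)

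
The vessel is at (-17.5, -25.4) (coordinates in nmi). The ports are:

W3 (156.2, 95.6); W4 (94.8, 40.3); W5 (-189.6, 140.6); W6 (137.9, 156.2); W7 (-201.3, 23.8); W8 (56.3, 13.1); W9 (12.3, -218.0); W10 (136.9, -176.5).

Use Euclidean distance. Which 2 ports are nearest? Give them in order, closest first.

W8, W4

Distances from (-17.5, -25.4):
W3: √((173.7)² + (121.0)²) = √(30171.690 + 14641.000) = 211.7 nmi
W4: √((112.3)² + (65.7)²) = √(12611.290 + 4316.490) = 130.1 nmi
W5: √((-172.1)² + (166.0)²) = √(29618.410 + 27556.000) = 239.1 nmi
W6: √((155.4)² + (181.6)²) = √(24149.160 + 32978.560) = 239.0 nmi
W7: √((-183.8)² + (49.2)²) = √(33782.440 + 2420.640) = 190.3 nmi
W8: √((73.8)² + (38.5)²) = √(5446.440 + 1482.250) = 83.2 nmi
W9: √((29.8)² + (-192.6)²) = √(888.040 + 37094.760) = 194.9 nmi
W10: √((154.4)² + (-151.1)²) = √(23839.360 + 22831.210) = 216.0 nmi
Sorted: W8 (83.2 nmi) < W4 (130.1 nmi) < W7 (190.3 nmi) < W9 (194.9 nmi) < …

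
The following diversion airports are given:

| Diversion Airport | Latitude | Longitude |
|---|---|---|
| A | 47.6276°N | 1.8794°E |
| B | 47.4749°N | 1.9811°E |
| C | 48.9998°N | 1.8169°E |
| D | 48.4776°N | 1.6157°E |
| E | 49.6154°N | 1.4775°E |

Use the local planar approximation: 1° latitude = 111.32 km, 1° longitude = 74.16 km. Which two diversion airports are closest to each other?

Pairwise distances:
A–B: 18.5966 km
A–C: 152.8236 km
A–D: 96.6217 km
A–E: 223.2801 km
B–C: 170.1881 km
B–D: 114.8628 km
B–E: 241.1895 km
C–D: 60.0157 km
C–E: 73.0047 km
D–E: 127.0739 km
Closest pair: A–B at 18.5966 km.

A and B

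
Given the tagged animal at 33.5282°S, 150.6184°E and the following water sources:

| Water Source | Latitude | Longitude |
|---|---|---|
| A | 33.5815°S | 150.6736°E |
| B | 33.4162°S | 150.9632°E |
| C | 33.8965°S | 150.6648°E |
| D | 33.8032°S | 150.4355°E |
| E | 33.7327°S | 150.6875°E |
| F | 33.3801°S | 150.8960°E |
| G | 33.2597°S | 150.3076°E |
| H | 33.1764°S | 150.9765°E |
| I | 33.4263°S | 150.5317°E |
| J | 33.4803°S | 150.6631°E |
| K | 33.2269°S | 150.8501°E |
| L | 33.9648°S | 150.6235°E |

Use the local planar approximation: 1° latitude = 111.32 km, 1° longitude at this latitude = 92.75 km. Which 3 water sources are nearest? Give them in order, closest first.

J, A, I

Distances from 33.5282°S, 150.6184°E:
A: 7.8369 km
B: 34.3246 km
C: 41.2244 km
D: 34.9990 km
E: 23.6499 km
F: 30.5734 km
G: 41.5254 km
H: 51.3502 km
I: 13.9047 km
J: 6.7544 km
K: 39.8347 km
L: 48.6046 km
Sorted: J (6.7544 km) < A (7.8369 km) < I (13.9047 km) < E (23.6499 km) < F (30.5734 km) < …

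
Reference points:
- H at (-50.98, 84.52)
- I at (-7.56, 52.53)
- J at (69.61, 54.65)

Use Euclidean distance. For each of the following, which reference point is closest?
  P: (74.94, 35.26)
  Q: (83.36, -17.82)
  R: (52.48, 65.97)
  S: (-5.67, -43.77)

P→J; Q→J; R→J; S→I

P at (74.94, 35.26):
  H: 135.21
  I: 84.29
  J: 20.11
  → nearest: J (20.11)
Q at (83.36, -17.82):
  H: 168.88
  I: 114.96
  J: 73.76
  → nearest: J (73.76)
R at (52.48, 65.97):
  H: 105.11
  I: 61.53
  J: 20.53
  → nearest: J (20.53)
S at (-5.67, -43.77):
  H: 136.06
  I: 96.32
  J: 123.91
  → nearest: I (96.32)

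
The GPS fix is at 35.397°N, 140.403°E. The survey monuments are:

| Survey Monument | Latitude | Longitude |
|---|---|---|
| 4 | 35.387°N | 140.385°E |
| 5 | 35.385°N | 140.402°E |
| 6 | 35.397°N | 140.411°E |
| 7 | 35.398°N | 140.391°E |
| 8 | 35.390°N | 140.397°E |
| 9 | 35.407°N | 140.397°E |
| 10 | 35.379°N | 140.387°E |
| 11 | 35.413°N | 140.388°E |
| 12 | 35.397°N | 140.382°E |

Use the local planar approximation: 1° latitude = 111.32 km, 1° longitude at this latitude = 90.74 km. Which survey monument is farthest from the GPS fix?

Distances from 35.397°N, 140.403°E:
4: √((-0.010·111.32)² + (-0.018·90.74)²) = √(1.23921 + 2.66773) = 1.977 km
5: √((-0.012·111.32)² + (-0.001·90.74)²) = √(1.78447 + 0.00823) = 1.339 km
6: √((0.000·111.32)² + (0.008·90.74)²) = √(0.00000 + 0.52696) = 0.726 km
7: √((0.001·111.32)² + (-0.012·90.74)²) = √(0.01239 + 1.18566) = 1.095 km
8: √((-0.007·111.32)² + (-0.006·90.74)²) = √(0.60721 + 0.29641) = 0.951 km
9: √((0.010·111.32)² + (-0.006·90.74)²) = √(1.23921 + 0.29641) = 1.239 km
10: √((-0.018·111.32)² + (-0.016·90.74)²) = √(4.01505 + 2.10784) = 2.474 km
11: √((0.016·111.32)² + (-0.015·90.74)²) = √(3.17239 + 1.85259) = 2.242 km
12: √((0.000·111.32)² + (-0.021·90.74)²) = √(0.00000 + 3.63108) = 1.906 km
Maximum: 10 at 2.474 km.

10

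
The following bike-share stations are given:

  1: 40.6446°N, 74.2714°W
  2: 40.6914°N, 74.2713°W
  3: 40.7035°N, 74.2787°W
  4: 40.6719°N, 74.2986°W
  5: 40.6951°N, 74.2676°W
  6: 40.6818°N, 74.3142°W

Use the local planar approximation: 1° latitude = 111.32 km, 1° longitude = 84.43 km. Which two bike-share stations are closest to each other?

Pairwise distances:
1–2: 5.2098 km
1–3: 6.5857 km
1–4: 3.8092 km
1–5: 5.6308 km
1–6: 5.4961 km
2–3: 1.4848 km
2–4: 3.1662 km
2–5: 0.5169 km
2–6: 3.7764 km
3–4: 3.8984 km
3–5: 1.3239 km
3–6: 3.8495 km
4–5: 3.6770 km
4–6: 1.7174 km
5–6: 4.2038 km
Closest pair: 2–5 at 0.5169 km.

2 and 5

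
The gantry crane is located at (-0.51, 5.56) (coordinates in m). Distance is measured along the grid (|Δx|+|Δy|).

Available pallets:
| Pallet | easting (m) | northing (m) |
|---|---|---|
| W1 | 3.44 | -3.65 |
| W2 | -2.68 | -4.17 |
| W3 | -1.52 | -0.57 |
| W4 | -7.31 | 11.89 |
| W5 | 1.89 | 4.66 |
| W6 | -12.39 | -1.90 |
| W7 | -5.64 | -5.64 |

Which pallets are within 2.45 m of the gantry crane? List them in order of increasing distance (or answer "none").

Distances from (-0.51, 5.56):
W1: |3.95| + |-9.21| = 3.95 + 9.21 = 13.16 m
W2: |-2.17| + |-9.73| = 2.17 + 9.73 = 11.90 m
W3: |-1.01| + |-6.13| = 1.01 + 6.13 = 7.14 m
W4: |-6.80| + |6.33| = 6.80 + 6.33 = 13.13 m
W5: |2.40| + |-0.90| = 2.40 + 0.90 = 3.30 m
W6: |-11.88| + |-7.46| = 11.88 + 7.46 = 19.34 m
W7: |-5.13| + |-11.20| = 5.13 + 11.20 = 16.33 m
Threshold 2.45 m: none within range.

none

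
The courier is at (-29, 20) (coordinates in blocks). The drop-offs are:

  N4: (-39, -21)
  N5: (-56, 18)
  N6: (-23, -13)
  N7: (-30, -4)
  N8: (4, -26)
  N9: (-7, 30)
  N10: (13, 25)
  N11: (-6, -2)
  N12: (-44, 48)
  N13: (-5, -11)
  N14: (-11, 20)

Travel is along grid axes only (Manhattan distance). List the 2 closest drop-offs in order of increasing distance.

Distances from (-29, 20):
N4: |-10| + |-41| = 10 + 41 = 51 blocks
N5: |-27| + |-2| = 27 + 2 = 29 blocks
N6: |6| + |-33| = 6 + 33 = 39 blocks
N7: |-1| + |-24| = 1 + 24 = 25 blocks
N8: |33| + |-46| = 33 + 46 = 79 blocks
N9: |22| + |10| = 22 + 10 = 32 blocks
N10: |42| + |5| = 42 + 5 = 47 blocks
N11: |23| + |-22| = 23 + 22 = 45 blocks
N12: |-15| + |28| = 15 + 28 = 43 blocks
N13: |24| + |-31| = 24 + 31 = 55 blocks
N14: |18| + |0| = 18 + 0 = 18 blocks
Sorted: N14 (18 blocks) < N7 (25 blocks) < N5 (29 blocks) < N9 (32 blocks) < …

N14, N7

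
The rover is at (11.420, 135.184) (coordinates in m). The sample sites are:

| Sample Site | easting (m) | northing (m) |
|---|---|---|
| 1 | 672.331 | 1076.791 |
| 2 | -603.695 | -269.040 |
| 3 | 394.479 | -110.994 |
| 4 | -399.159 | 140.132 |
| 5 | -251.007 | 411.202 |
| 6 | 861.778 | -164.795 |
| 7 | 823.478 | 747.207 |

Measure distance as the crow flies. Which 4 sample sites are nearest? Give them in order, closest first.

5, 4, 3, 2

Distances from (11.420, 135.184):
1: √((660.911)² + (941.607)²) = √(436803.34992 + 886623.74245) = 1150.403 m
2: √((-615.115)² + (-404.224)²) = √(378366.46323 + 163397.04218) = 736.046 m
3: √((383.059)² + (-246.178)²) = √(146734.19748 + 60603.60768) = 455.344 m
4: √((-410.579)² + (4.948)²) = √(168575.11524 + 24.48270) = 410.609 m
5: √((-262.427)² + (276.018)²) = √(68867.93033 + 76185.93632) = 380.859 m
6: √((850.358)² + (-299.979)²) = √(723108.72816 + 89987.40044) = 901.718 m
7: √((812.058)² + (612.023)²) = √(659438.19536 + 374572.15253) = 1016.863 m
Sorted: 5 (380.859 m) < 4 (410.609 m) < 3 (455.344 m) < 2 (736.046 m) < 6 (901.718 m) < 7 (1016.863 m) < …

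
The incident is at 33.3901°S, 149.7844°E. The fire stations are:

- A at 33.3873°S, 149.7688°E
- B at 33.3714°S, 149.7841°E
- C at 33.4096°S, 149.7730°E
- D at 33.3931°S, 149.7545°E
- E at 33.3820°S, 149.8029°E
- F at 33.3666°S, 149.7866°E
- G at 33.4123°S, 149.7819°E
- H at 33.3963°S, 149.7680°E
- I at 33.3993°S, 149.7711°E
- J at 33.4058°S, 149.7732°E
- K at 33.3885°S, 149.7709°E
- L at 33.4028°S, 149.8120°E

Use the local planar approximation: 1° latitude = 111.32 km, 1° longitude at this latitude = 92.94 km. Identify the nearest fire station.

K

Distances from 33.3901°S, 149.7844°E:
A: 1.4830 km
B: 2.0819 km
C: 2.4155 km
D: 2.7989 km
E: 1.9415 km
F: 2.6240 km
G: 2.4822 km
H: 1.6732 km
I: 1.6052 km
J: 2.0342 km
K: 1.2673 km
L: 2.9289 km
Minimum: K at 1.2673 km.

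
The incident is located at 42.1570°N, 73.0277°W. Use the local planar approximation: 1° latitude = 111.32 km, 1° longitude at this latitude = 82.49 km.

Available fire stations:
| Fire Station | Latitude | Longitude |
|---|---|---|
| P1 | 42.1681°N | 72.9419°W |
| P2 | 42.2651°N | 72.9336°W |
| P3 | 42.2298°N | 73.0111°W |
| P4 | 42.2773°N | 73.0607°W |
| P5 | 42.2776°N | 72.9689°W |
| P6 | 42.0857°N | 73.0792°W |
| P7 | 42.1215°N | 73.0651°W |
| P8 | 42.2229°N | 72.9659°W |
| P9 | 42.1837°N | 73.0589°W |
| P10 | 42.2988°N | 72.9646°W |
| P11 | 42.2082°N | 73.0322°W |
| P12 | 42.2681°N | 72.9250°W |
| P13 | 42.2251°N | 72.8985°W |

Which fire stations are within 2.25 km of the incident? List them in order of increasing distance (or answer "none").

none

Distances from 42.1570°N, 73.0277°W:
P1: 7.1847 km
P2: 14.3200 km
P3: 8.2190 km
P4: 13.6657 km
P5: 14.2745 km
P6: 9.0025 km
P7: 5.0135 km
P8: 8.9334 km
P9: 3.9317 km
P10: 16.6212 km
P11: 5.7117 km
P12: 14.9910 km
P13: 13.0789 km
Threshold 2.25 km: none within range.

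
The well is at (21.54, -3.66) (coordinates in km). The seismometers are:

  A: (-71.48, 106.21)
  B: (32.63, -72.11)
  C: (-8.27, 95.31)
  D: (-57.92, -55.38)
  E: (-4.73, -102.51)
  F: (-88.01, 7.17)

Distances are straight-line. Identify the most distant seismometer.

Distances from (21.54, -3.66):
A: √((-93.02)² + (109.87)²) = √(8652.7204 + 12071.4169) = 143.96 km
B: √((11.09)² + (-68.45)²) = √(122.9881 + 4685.4025) = 69.34 km
C: √((-29.81)² + (98.97)²) = √(888.6361 + 9795.0609) = 103.36 km
D: √((-79.46)² + (-51.72)²) = √(6313.8916 + 2674.9584) = 94.81 km
E: √((-26.27)² + (-98.85)²) = √(690.1129 + 9771.3225) = 102.28 km
F: √((-109.55)² + (10.83)²) = √(12001.2025 + 117.2889) = 110.08 km
Maximum: A at 143.96 km.

A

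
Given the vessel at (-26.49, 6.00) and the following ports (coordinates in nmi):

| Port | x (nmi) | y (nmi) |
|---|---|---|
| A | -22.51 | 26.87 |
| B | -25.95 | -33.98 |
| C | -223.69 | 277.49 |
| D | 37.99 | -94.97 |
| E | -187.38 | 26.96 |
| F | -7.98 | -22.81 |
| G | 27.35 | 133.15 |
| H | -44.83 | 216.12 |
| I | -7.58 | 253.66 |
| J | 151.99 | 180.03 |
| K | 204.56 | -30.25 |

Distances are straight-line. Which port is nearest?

Distances from (-26.49, 6.00):
A: 21.25 nmi
B: 39.98 nmi
C: 335.55 nmi
D: 119.80 nmi
E: 162.25 nmi
F: 34.24 nmi
G: 138.08 nmi
H: 210.92 nmi
I: 248.38 nmi
J: 249.28 nmi
K: 233.88 nmi
Minimum: A at 21.25 nmi.

A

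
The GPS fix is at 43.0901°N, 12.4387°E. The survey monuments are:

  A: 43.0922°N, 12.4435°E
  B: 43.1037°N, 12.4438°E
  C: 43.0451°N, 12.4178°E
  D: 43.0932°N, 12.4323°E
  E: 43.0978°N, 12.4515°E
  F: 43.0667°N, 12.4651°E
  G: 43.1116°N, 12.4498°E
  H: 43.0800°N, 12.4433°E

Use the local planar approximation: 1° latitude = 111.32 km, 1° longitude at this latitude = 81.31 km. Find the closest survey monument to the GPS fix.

A

Distances from 43.0901°N, 12.4387°E:
A: √((0.0021·111.32)² + (0.0048·81.31)²) = √(0.054649 + 0.152325) = 0.4549 km
B: √((0.0136·111.32)² + (0.0051·81.31)²) = √(2.292051 + 0.171960) = 1.5697 km
C: √((-0.0450·111.32)² + (-0.0209·81.31)²) = √(25.094088 + 2.887889) = 5.2898 km
D: √((0.0031·111.32)² + (-0.0064·81.31)²) = √(0.119088 + 0.270800) = 0.6244 km
E: √((0.0077·111.32)² + (0.0128·81.31)²) = √(0.734730 + 1.083198) = 1.3483 km
F: √((-0.0234·111.32)² + (0.0264·81.31)²) = √(6.785441 + 4.607823) = 3.3754 km
G: √((0.0215·111.32)² + (0.0111·81.31)²) = √(5.728268 + 0.814580) = 2.5579 km
H: √((-0.0101·111.32)² + (0.0046·81.31)²) = √(1.264122 + 0.139895) = 1.1849 km
Minimum: A at 0.4549 km.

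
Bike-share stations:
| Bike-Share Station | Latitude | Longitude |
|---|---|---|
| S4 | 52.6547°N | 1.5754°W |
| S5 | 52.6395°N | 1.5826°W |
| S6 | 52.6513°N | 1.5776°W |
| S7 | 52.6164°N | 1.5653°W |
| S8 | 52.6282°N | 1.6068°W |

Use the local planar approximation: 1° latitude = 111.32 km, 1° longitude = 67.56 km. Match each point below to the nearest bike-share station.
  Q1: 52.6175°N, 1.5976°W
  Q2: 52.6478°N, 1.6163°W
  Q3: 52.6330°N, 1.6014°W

Q1 at 52.6175°N, 1.5976°W:
  S4: 4.4043 km
  S5: 2.6504 km
  S6: 3.9979 km
  S7: 2.1856 km
  S8: 1.3435 km
  → nearest: S8 (1.3435 km)
Q2 at 52.6478°N, 1.6163°W:
  S4: 2.8680 km
  S5: 2.4571 km
  S6: 2.6434 km
  S7: 4.9082 km
  S8: 2.2743 km
  → nearest: S8 (2.2743 km)
Q3 at 52.6330°N, 1.6014°W:
  S4: 2.9868 km
  S5: 1.4618 km
  S6: 2.5953 km
  S7: 3.0599 km
  S8: 0.6470 km
  → nearest: S8 (0.6470 km)

Q1→S8; Q2→S8; Q3→S8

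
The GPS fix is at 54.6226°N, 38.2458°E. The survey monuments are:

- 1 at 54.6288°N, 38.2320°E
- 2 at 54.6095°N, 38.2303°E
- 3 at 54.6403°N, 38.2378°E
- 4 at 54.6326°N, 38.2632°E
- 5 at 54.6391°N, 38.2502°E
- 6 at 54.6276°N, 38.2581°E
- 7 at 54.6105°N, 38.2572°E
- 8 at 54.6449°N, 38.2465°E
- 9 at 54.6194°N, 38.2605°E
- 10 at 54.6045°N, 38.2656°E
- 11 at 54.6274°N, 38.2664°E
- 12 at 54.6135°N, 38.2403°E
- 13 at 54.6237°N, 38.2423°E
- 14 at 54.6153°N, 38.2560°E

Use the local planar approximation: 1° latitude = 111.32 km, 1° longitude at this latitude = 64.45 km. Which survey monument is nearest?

Distances from 54.6226°N, 38.2458°E:
1: 1.1258 km
2: 1.7676 km
3: 2.0367 km
4: 1.5801 km
5: 1.8585 km
6: 0.9686 km
7: 1.5343 km
8: 2.4828 km
9: 1.0122 km
10: 2.3850 km
11: 1.4312 km
12: 1.0732 km
13: 0.2567 km
14: 1.0452 km
Minimum: 13 at 0.2567 km.

13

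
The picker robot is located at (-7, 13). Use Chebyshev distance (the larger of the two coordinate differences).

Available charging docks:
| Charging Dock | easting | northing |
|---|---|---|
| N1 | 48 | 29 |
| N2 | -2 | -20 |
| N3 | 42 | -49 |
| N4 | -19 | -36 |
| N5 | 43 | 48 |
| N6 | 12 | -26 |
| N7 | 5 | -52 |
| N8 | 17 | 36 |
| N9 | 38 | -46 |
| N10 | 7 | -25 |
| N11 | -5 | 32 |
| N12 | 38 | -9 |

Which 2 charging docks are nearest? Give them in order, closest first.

N11, N8

Distances from (-7, 13):
N1: max(|55|, |16|) = 55
N2: max(|5|, |-33|) = 33
N3: max(|49|, |-62|) = 62
N4: max(|-12|, |-49|) = 49
N5: max(|50|, |35|) = 50
N6: max(|19|, |-39|) = 39
N7: max(|12|, |-65|) = 65
N8: max(|24|, |23|) = 24
N9: max(|45|, |-59|) = 59
N10: max(|14|, |-38|) = 38
N11: max(|2|, |19|) = 19
N12: max(|45|, |-22|) = 45
Sorted: N11 (19) < N8 (24) < N2 (33) < N10 (38) < …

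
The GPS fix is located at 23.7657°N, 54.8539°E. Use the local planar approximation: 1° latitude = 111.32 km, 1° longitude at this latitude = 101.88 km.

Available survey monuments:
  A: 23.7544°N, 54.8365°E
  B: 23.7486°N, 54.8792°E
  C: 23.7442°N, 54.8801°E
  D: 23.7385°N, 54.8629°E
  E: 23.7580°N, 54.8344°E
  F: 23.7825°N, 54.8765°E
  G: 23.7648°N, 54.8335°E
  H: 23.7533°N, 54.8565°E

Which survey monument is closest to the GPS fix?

Distances from 23.7657°N, 54.8539°E:
A: √((-0.0113·111.32)² + (-0.0174·101.88)²) = √(1.582353 + 3.142508) = 2.1737 km
B: √((-0.0171·111.32)² + (0.0253·101.88)²) = √(3.623586 + 6.643836) = 3.2043 km
C: √((-0.0215·111.32)² + (0.0262·101.88)²) = √(5.728268 + 7.124928) = 3.5851 km
D: √((-0.0272·111.32)² + (0.0090·101.88)²) = √(9.168203 + 0.840742) = 3.1637 km
E: √((-0.0077·111.32)² + (-0.0195·101.88)²) = √(0.734730 + 3.946818) = 2.1637 km
F: √((0.0168·111.32)² + (0.0226·101.88)²) = √(3.497558 + 5.301451) = 2.9663 km
G: √((-0.0009·111.32)² + (-0.0204·101.88)²) = √(0.010038 + 4.319547) = 2.0808 km
H: √((-0.0124·111.32)² + (0.0026·101.88)²) = √(1.905416 + 0.070166) = 1.4056 km
Minimum: H at 1.4056 km.

H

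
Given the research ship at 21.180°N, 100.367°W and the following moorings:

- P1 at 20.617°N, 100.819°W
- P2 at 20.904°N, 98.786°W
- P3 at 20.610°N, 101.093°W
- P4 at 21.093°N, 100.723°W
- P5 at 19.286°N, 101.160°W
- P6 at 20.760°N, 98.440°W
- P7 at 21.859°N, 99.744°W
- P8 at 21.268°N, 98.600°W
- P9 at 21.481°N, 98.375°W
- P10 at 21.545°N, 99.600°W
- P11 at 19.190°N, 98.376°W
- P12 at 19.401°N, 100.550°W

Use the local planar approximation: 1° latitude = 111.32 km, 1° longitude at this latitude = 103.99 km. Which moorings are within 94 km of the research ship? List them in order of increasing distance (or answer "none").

Distances from 21.180°N, 100.367°W:
P1: √((-0.563·111.32)² + (-0.452·103.99)²) = √(3927.92498 + 2209.32713) = 78.341 km
P2: √((-0.276·111.32)² + (1.581·103.99)²) = √(943.98384 + 27030.05294) = 167.254 km
P3: √((-0.570·111.32)² + (-0.726·103.99)²) = √(4026.20707 + 5699.75775) = 98.620 km
P4: √((-0.087·111.32)² + (-0.356·103.99)²) = √(93.79613 + 1370.51298) = 38.266 km
P5: √((-1.894·111.32)² + (-0.793·103.99)²) = √(44453.53933 + 6800.32284) = 226.393 km
P6: √((-0.420·111.32)² + (1.927·103.99)²) = √(2185.97392 + 40155.64311) = 205.771 km
P7: √((0.679·111.32)² + (0.623·103.99)²) = √(5713.28572 + 4197.19599) = 99.551 km
P8: √((0.088·111.32)² + (1.767·103.99)²) = √(95.96475 + 33764.18378) = 184.011 km
P9: √((0.301·111.32)² + (1.992·103.99)²) = √(1122.74049 + 42910.32705) = 209.841 km
P10: √((0.365·111.32)² + (0.767·103.99)²) = √(1650.94317 + 6361.71024) = 89.513 km
P11: √((-1.990·111.32)² + (1.991·103.99)²) = √(49074.12312 + 42867.25520) = 303.218 km
P12: √((-1.779·111.32)² + (-0.183·103.99)²) = √(39219.16035 + 362.14737) = 198.951 km
Threshold 94 km: P4 (38.266 km), P1 (78.341 km), P10 (89.513 km) are within range.

P4, P1, P10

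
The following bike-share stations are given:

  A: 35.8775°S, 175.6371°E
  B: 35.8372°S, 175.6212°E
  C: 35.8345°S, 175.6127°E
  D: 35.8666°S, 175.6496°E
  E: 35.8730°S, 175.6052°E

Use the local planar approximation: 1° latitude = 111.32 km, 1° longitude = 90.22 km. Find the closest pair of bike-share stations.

Pairwise distances:
B–C: 0.8237 km
A–D: 1.6565 km
A–E: 2.9213 km
D–E: 4.0686 km
B–D: 4.1565 km
B–E: 4.2386 km
C–E: 4.3389 km
A–B: 4.7100 km
C–D: 4.8839 km
A–C: 5.2687 km
Closest pair: B–C at 0.8237 km.

B and C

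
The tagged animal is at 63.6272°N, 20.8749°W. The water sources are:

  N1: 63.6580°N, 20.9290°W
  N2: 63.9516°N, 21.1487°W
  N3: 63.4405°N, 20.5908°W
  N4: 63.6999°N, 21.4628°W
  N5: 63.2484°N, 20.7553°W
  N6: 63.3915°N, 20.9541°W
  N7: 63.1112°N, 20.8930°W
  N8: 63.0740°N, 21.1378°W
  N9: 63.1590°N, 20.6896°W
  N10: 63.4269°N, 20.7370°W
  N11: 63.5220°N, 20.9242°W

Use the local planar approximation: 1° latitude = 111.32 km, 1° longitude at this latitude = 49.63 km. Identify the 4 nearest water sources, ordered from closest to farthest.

N1, N11, N10, N3

Distances from 63.6272°N, 20.8749°W:
N1: 4.3549 km
N2: 38.5842 km
N3: 25.1149 km
N4: 30.2791 km
N5: 42.5837 km
N6: 26.5309 km
N7: 57.4481 km
N8: 62.9493 km
N9: 52.9251 km
N10: 23.3241 km
N11: 11.9637 km
Sorted: N1 (4.3549 km) < N11 (11.9637 km) < N10 (23.3241 km) < N3 (25.1149 km) < N6 (26.5309 km) < N4 (30.2791 km) < …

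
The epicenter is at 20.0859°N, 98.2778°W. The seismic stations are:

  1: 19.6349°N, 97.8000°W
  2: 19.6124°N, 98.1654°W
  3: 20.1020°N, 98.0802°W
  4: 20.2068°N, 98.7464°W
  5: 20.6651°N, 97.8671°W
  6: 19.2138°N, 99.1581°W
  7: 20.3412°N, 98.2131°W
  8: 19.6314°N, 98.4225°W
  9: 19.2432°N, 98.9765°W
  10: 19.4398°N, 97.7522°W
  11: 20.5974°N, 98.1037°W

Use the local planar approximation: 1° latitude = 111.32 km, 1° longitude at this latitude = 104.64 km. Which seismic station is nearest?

3

Distances from 20.0859°N, 98.2778°W:
1: √((-0.4510·111.32)² + (0.4778·104.64)²) = √(2520.574156 + 2499.699209) = 70.8539 km
2: √((-0.4735·111.32)² + (0.1124·104.64)²) = √(2778.346208 + 138.333729) = 54.0063 km
3: √((0.0161·111.32)² + (0.1976·104.64)²) = √(3.212167 + 427.532705) = 20.7544 km
4: √((0.1209·111.32)² + (-0.4686·104.64)²) = √(181.133591 + 2404.362969) = 50.8478 km
5: √((0.5792·111.32)² + (0.4107·104.64)²) = √(4157.224726 + 1846.906321) = 77.4863 km
6: √((-0.8721·111.32)² + (-0.8803·104.64)²) = √(9424.948120 + 8485.098059) = 133.8284 km
7: √((0.2553·111.32)² + (0.0647·104.64)²) = √(807.696173 + 45.835716) = 29.2153 km
8: √((-0.4545·111.32)² + (-0.1447·104.64)²) = √(2559.847954 + 229.262236) = 52.8120 km
9: √((-0.8427·111.32)² + (-0.6987·104.64)²) = √(8800.196774 + 5345.359865) = 118.9351 km
10: √((-0.6461·111.32)² + (0.5256·104.64)²) = √(5173.040487 + 3024.866241) = 90.5423 km
11: √((0.5115·111.32)² + (0.1741·104.64)²) = √(3242.184098 + 331.889111) = 59.7836 km
Minimum: 3 at 20.7544 km.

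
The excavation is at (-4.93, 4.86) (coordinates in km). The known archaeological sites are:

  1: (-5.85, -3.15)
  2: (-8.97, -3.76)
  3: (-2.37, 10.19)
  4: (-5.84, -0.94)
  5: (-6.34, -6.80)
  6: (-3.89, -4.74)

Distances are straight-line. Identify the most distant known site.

5

Distances from (-4.93, 4.86):
1: √((-0.92)² + (-8.01)²) = √(0.8464 + 64.1601) = 8.06 km
2: √((-4.04)² + (-8.62)²) = √(16.3216 + 74.3044) = 9.52 km
3: √((2.56)² + (5.33)²) = √(6.5536 + 28.4089) = 5.91 km
4: √((-0.91)² + (-5.80)²) = √(0.8281 + 33.6400) = 5.87 km
5: √((-1.41)² + (-11.66)²) = √(1.9881 + 135.9556) = 11.74 km
6: √((1.04)² + (-9.60)²) = √(1.0816 + 92.1600) = 9.66 km
Maximum: 5 at 11.74 km.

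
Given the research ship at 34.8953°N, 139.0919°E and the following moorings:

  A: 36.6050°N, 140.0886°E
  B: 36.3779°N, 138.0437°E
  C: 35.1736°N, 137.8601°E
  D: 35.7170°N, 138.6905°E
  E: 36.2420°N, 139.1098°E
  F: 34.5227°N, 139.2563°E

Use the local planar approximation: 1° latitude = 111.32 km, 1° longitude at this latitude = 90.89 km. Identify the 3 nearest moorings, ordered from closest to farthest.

F, D, C

Distances from 34.8953°N, 139.0919°E:
A: 210.7836 km
B: 190.5669 km
C: 116.1656 km
D: 98.4789 km
E: 149.9235 km
F: 44.0872 km
Sorted: F (44.0872 km) < D (98.4789 km) < C (116.1656 km) < E (149.9235 km) < B (190.5669 km) < …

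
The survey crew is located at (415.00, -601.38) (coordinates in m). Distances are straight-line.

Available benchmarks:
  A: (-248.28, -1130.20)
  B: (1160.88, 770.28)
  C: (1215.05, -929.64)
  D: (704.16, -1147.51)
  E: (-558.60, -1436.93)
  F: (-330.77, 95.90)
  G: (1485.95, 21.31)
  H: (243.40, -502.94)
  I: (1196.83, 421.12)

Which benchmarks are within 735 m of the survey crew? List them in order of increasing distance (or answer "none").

Distances from (415.00, -601.38):
A: √((-663.28)² + (-528.82)²) = √(439940.3584 + 279650.5924) = 848.29 m
B: √((745.88)² + (1371.66)²) = √(556336.9744 + 1881451.1556) = 1561.34 m
C: √((800.05)² + (-328.26)²) = √(640080.0025 + 107754.6276) = 864.77 m
D: √((289.16)² + (-546.13)²) = √(83613.5056 + 298257.9769) = 617.96 m
E: √((-973.60)² + (-835.55)²) = √(947896.9600 + 698143.8025) = 1282.98 m
F: √((-745.77)² + (697.28)²) = √(556172.8929 + 486199.3984) = 1020.97 m
G: √((1070.95)² + (622.69)²) = √(1146933.9025 + 387742.8361) = 1238.82 m
H: √((-171.60)² + (98.44)²) = √(29446.5600 + 9690.4336) = 197.83 m
I: √((781.83)² + (1022.50)²) = √(611258.1489 + 1045506.2500) = 1287.15 m
Threshold 735 m: H (197.83 m), D (617.96 m) are within range.

H, D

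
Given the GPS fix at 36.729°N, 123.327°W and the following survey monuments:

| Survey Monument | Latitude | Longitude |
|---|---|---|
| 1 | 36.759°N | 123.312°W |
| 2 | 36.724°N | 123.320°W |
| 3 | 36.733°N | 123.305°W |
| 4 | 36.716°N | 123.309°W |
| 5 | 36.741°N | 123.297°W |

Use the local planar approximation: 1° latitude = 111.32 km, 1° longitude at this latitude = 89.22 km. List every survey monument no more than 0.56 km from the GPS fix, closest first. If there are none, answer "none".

none

Distances from 36.729°N, 123.327°W:
1: 3.598 km
2: 0.837 km
3: 2.013 km
4: 2.162 km
5: 2.991 km
Threshold 0.56 km: none within range.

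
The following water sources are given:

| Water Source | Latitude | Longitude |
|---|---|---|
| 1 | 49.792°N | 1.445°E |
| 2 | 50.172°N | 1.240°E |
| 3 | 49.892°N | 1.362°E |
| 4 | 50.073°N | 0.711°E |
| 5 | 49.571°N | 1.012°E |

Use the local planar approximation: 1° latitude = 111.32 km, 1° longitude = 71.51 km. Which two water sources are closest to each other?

1 and 3

Pairwise distances:
1–2: 44.770 km
1–3: 12.615 km
1–4: 61.103 km
1–5: 39.547 km
2–3: 32.368 km
2–4: 39.401 km
2–5: 68.861 km
3–4: 50.726 km
3–5: 43.627 km
4–5: 59.885 km
Closest pair: 1–3 at 12.615 km.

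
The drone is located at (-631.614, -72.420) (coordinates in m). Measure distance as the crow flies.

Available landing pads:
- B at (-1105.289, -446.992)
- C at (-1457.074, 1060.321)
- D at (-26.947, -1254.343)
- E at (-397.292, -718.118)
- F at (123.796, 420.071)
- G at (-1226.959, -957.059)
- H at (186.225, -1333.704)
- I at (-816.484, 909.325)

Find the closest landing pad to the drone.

B

Distances from (-631.614, -72.420):
B: √((-473.675)² + (-374.572)²) = √(224368.00562 + 140304.18318) = 603.881 m
C: √((-825.460)² + (1132.741)²) = √(681384.21160 + 1283102.17308) = 1401.601 m
D: √((604.667)² + (-1181.923)²) = √(365622.18089 + 1396941.97793) = 1327.616 m
E: √((234.322)² + (-645.698)²) = √(54906.79968 + 416925.90720) = 686.901 m
F: √((755.410)² + (492.491)²) = √(570644.26810 + 242547.38508) = 901.771 m
G: √((-595.345)² + (-884.639)²) = √(354435.66903 + 782586.16032) = 1066.312 m
H: √((817.839)² + (-1261.284)²) = √(668860.62992 + 1590837.32866) = 1503.229 m
I: √((-184.870)² + (981.745)²) = √(34176.91690 + 963823.24502) = 999.000 m
Minimum: B at 603.881 m.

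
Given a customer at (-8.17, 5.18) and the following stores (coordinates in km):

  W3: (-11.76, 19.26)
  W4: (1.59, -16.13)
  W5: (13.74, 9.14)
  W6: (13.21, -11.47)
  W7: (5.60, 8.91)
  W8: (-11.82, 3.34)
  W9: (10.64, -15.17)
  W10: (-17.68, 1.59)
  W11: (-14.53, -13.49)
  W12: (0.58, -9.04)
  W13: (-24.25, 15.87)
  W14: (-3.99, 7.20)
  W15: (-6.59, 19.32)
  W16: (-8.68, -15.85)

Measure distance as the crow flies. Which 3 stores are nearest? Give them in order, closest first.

Distances from (-8.17, 5.18):
W3: 14.53 km
W4: 23.44 km
W5: 22.26 km
W6: 27.10 km
W7: 14.27 km
W8: 4.09 km
W9: 27.71 km
W10: 10.17 km
W11: 19.72 km
W12: 16.70 km
W13: 19.31 km
W14: 4.64 km
W15: 14.23 km
W16: 21.04 km
Sorted: W8 (4.09 km) < W14 (4.64 km) < W10 (10.17 km) < W15 (14.23 km) < W7 (14.27 km) < …

W8, W14, W10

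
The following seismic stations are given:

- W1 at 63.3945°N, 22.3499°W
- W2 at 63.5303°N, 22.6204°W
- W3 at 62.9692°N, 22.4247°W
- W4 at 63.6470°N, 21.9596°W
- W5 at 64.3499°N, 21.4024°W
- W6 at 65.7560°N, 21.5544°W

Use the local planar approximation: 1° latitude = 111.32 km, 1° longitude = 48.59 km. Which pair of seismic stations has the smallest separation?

Pairwise distances:
W1–W2: 20.0321 km
W1–W3: 47.4837 km
W1–W4: 33.9077 km
W1–W5: 115.8922 km
W1–W6: 265.7087 km
W2–W3: 63.1813 km
W2–W4: 34.6368 km
W2–W5: 108.7517 km
W2–W6: 253.1213 km
W3–W4: 78.7644 km
W3–W5: 161.5271 km
W3–W6: 313.0955 km
W4–W5: 82.7985 km
W4–W6: 235.5980 km
W5–W6: 156.7012 km
Closest pair: W1–W2 at 20.0321 km.

W1 and W2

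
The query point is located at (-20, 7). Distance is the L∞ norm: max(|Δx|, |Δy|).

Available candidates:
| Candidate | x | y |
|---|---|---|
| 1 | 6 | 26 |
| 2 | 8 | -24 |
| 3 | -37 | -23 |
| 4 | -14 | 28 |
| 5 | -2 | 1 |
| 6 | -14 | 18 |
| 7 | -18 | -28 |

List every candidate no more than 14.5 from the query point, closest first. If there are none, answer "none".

Distances from (-20, 7):
1: 26
2: 31
3: 30
4: 21
5: 18
6: 11
7: 35
Threshold 14.5: 6 (11) is within range.

6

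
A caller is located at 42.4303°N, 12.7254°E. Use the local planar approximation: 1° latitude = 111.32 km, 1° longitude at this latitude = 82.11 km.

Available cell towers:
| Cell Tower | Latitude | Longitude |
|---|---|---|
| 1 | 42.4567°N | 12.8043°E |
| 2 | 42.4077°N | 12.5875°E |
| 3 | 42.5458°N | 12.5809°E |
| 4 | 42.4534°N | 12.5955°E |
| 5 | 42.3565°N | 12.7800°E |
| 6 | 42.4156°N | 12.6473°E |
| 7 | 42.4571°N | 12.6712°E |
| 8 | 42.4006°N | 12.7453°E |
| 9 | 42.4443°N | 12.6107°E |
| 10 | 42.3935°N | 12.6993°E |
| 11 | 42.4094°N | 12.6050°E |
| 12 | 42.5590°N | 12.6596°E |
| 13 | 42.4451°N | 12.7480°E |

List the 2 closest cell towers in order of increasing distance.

Distances from 42.4303°N, 12.7254°E:
1: 7.1139 km
2: 11.5991 km
3: 17.4954 km
4: 10.9717 km
5: 9.3591 km
6: 6.6183 km
7: 5.3578 km
8: 3.6879 km
9: 9.5461 km
10: 4.6233 km
11: 10.1561 km
12: 15.3118 km
13: 2.4815 km
Sorted: 13 (2.4815 km) < 8 (3.6879 km) < 10 (4.6233 km) < 7 (5.3578 km) < …

13, 8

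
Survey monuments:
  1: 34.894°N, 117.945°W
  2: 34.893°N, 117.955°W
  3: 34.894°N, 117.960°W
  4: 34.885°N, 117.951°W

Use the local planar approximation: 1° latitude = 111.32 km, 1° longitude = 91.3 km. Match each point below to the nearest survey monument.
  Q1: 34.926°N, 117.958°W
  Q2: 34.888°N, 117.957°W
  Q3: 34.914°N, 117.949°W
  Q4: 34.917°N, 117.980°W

Q1→3; Q2→2; Q3→1; Q4→3

Q1 at 34.926°N, 117.958°W:
  1: 3.755 km
  2: 3.684 km
  3: 3.567 km
  4: 4.609 km
  → nearest: 3 (3.567 km)
Q2 at 34.888°N, 117.957°W:
  1: 1.283 km
  2: 0.586 km
  3: 0.722 km
  4: 0.642 km
  → nearest: 2 (0.586 km)
Q3 at 34.914°N, 117.949°W:
  1: 2.256 km
  2: 2.401 km
  3: 2.442 km
  4: 3.233 km
  → nearest: 1 (2.256 km)
Q4 at 34.917°N, 117.980°W:
  1: 4.095 km
  2: 3.514 km
  3: 3.145 km
  4: 4.438 km
  → nearest: 3 (3.145 km)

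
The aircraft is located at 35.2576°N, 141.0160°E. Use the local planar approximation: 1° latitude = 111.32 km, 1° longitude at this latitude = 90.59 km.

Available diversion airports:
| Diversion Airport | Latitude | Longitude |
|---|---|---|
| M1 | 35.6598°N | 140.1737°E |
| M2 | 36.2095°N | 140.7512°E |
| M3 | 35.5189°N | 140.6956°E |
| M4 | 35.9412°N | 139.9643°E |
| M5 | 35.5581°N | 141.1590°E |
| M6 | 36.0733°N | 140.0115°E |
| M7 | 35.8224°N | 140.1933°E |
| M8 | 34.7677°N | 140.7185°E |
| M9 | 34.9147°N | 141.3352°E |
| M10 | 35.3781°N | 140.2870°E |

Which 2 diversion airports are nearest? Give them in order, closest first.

Distances from 35.2576°N, 141.0160°E:
M1: 88.4698 km
M2: 108.6468 km
M3: 41.0921 km
M4: 121.9344 km
M5: 35.8724 km
M6: 128.5531 km
M7: 97.5067 km
M8: 60.8315 km
M9: 47.8877 km
M10: 67.3887 km
Sorted: M5 (35.8724 km) < M3 (41.0921 km) < M9 (47.8877 km) < M8 (60.8315 km) < …

M5, M3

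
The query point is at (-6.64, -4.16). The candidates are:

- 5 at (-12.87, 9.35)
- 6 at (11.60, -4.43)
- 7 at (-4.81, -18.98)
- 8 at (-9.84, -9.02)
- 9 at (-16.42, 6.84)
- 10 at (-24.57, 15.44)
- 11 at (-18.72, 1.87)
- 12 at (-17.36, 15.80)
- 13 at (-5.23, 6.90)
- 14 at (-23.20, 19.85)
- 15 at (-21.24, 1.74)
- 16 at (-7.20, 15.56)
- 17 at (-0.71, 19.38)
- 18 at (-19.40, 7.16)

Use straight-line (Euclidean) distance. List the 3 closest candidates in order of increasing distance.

8, 13, 11

Distances from (-6.64, -4.16):
5: √((-6.23)² + (13.51)²) = √(38.8129 + 182.5201) = 14.88
6: √((18.24)² + (-0.27)²) = √(332.6976 + 0.0729) = 18.24
7: √((1.83)² + (-14.82)²) = √(3.3489 + 219.6324) = 14.93
8: √((-3.20)² + (-4.86)²) = √(10.2400 + 23.6196) = 5.82
9: √((-9.78)² + (11.00)²) = √(95.6484 + 121.0000) = 14.72
10: √((-17.93)² + (19.60)²) = √(321.4849 + 384.1600) = 26.56
11: √((-12.08)² + (6.03)²) = √(145.9264 + 36.3609) = 13.50
12: √((-10.72)² + (19.96)²) = √(114.9184 + 398.4016) = 22.66
13: √((1.41)² + (11.06)²) = √(1.9881 + 122.3236) = 11.15
14: √((-16.56)² + (24.01)²) = √(274.2336 + 576.4801) = 29.17
15: √((-14.60)² + (5.90)²) = √(213.1600 + 34.8100) = 15.75
16: √((-0.56)² + (19.72)²) = √(0.3136 + 388.8784) = 19.73
17: √((5.93)² + (23.54)²) = √(35.1649 + 554.1316) = 24.28
18: √((-12.76)² + (11.32)²) = √(162.8176 + 128.1424) = 17.06
Sorted: 8 (5.82) < 13 (11.15) < 11 (13.50) < 9 (14.72) < 5 (14.88) < …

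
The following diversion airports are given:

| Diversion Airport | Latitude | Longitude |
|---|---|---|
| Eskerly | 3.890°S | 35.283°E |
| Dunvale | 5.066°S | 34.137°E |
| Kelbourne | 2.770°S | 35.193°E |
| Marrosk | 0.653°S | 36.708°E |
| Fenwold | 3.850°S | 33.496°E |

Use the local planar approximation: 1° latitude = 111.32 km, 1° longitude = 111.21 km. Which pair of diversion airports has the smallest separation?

Pairwise distances:
Eskerly–Dunvale: 182.704 km
Eskerly–Kelbourne: 125.080 km
Eskerly–Marrosk: 393.651 km
Eskerly–Fenwold: 198.782 km
Dunvale–Kelbourne: 281.280 km
Dunvale–Marrosk: 568.403 km
Dunvale–Fenwold: 152.988 km
Kelbourne–Marrosk: 289.697 km
Kelbourne–Fenwold: 223.765 km
Marrosk–Fenwold: 504.236 km
Closest pair: Eskerly–Kelbourne at 125.080 km.

Eskerly and Kelbourne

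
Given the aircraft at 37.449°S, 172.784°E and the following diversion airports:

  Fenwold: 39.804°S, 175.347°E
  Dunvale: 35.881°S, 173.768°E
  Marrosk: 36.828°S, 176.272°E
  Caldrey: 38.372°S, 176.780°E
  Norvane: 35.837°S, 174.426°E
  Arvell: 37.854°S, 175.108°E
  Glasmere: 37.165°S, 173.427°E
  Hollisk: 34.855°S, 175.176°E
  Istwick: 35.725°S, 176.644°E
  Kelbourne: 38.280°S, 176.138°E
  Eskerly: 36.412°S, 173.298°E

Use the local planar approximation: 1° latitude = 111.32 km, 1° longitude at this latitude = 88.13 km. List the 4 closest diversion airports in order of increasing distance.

Glasmere, Eskerly, Dunvale, Arvell

Distances from 37.449°S, 172.784°E:
Fenwold: √((-2.355·111.32)² + (2.563·88.13)²) = √(68727.13155 + 51020.50496) = 346.046 km
Dunvale: √((1.568·111.32)² + (0.984·88.13)²) = √(30467.61872 + 7520.34452) = 194.905 km
Marrosk: √((0.621·111.32)² + (3.488·88.13)²) = √(4778.91819 + 94493.18612) = 315.075 km
Caldrey: √((-0.923·111.32)² + (3.996·88.13)²) = √(10557.22548 + 124021.93397) = 366.850 km
Norvane: √((1.612·111.32)² + (1.642·88.13)²) = √(32201.52728 + 20940.82781) = 230.526 km
Arvell: √((-0.405·111.32)² + (2.324·88.13)²) = √(2032.62116 + 41948.82375) = 209.718 km
Glasmere: √((0.284·111.32)² + (0.643·88.13)²) = √(999.50064 + 3211.21576) = 64.890 km
Hollisk: √((2.594·111.32)² + (2.392·88.13)²) = √(83384.69390 + 44439.57438) = 357.525 km
Istwick: √((1.724·111.32)² + (3.860·88.13)²) = √(36831.62823 + 115723.65705) = 390.583 km
Kelbourne: √((-0.831·111.32)² + (3.354·88.13)²) = √(8557.53025 + 87372.27757) = 309.725 km
Eskerly: √((1.037·111.32)² + (0.514·88.13)²) = √(13326.12578 + 2051.98309) = 124.009 km
Sorted: Glasmere (64.890 km) < Eskerly (124.009 km) < Dunvale (194.905 km) < Arvell (209.718 km) < Norvane (230.526 km) < Kelbourne (309.725 km) < …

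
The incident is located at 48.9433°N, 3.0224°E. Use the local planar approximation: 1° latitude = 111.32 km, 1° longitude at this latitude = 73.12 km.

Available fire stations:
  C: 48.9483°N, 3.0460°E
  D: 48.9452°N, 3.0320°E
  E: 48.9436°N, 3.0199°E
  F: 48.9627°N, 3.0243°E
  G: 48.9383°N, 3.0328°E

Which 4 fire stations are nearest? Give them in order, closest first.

Distances from 48.9433°N, 3.0224°E:
C: 1.8132 km
D: 0.7331 km
E: 0.1858 km
F: 2.1641 km
G: 0.9424 km
Sorted: E (0.1858 km) < D (0.7331 km) < G (0.9424 km) < C (1.8132 km) < F (2.1641 km)

E, D, G, C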